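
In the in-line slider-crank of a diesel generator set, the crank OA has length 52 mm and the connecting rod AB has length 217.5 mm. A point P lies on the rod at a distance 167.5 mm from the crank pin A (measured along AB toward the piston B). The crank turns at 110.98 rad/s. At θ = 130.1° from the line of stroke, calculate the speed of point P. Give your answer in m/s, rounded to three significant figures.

ω = 111 rad/s.  Crank-pin speed |V_A| = rω = 5.771 m/s, perpendicular to OA.
Rod angle: sinφ = −(r/L) sinθ ⇒ φ = -10.537°; ω_rod = −rω cosθ/√(L²−r²sin²θ) = +17.384 rad/s.
V_P = V_A + ω_rod × AP, with AP = 0.1675 m along the rod.
Components: V_Px = −rω sinθ − a·ω_rod·sinφ = -3.8818 m/s;  V_Py = rω cosθ + a·ω_rod·cosφ = -0.85453 m/s.
|V_P| = √(V_Px² + V_Py²) = 3.9748 m/s.

3.97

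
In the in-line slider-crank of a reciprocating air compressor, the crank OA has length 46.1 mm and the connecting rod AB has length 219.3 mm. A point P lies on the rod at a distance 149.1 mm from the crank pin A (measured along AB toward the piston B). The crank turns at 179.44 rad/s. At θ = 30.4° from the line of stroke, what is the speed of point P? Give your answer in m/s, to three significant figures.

ω = 179.4 rad/s.  Crank-pin speed |V_A| = rω = 8.2722 m/s, perpendicular to OA.
Rod angle: sinφ = −(r/L) sinθ ⇒ φ = -6.106°; ω_rod = −rω cosθ/√(L²−r²sin²θ) = -32.72 rad/s.
V_P = V_A + ω_rod × AP, with AP = 0.1491 m along the rod.
Components: V_Px = −rω sinθ − a·ω_rod·sinφ = -4.705 m/s;  V_Py = rω cosθ + a·ω_rod·cosφ = +2.2839 m/s.
|V_P| = √(V_Px² + V_Py²) = 5.23 m/s.

5.23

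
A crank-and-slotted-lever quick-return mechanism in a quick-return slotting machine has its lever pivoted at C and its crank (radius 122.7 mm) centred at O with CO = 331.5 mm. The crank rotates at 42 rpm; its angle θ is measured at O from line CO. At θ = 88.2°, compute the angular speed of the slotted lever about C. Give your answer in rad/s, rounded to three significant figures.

0.563

ω = 4.398 rad/s (from 42 rpm).
Crank pin A relative to C: A = (d + r cosθ, r sinθ); lever angle φ = atan2(r sinθ, d + r cosθ).
Differentiating tanφ: φ̇ = rω(d cosθ + r)/(d² + r² + 2dr cosθ).
d² + r² + 2dr cosθ = |CA|² = 0.127503 m²;  d cosθ + r = +0.13311 m.
|ω_lever| = |0.1227·4.398·+0.13311| / 0.127503 = 0.56341 rad/s.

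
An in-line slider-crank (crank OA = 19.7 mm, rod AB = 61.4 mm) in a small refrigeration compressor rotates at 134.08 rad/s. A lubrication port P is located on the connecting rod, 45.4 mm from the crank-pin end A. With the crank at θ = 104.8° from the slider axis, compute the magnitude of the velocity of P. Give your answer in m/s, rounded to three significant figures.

2.40

ω = 134.1 rad/s.  Crank-pin speed |V_A| = rω = 2.6414 m/s, perpendicular to OA.
Rod angle: sinφ = −(r/L) sinθ ⇒ φ = -18.071°; ω_rod = −rω cosθ/√(L²−r²sin²θ) = +11.559 rad/s.
V_P = V_A + ω_rod × AP, with AP = 0.0454 m along the rod.
Components: V_Px = −rω sinθ − a·ω_rod·sinφ = -2.391 m/s;  V_Py = rω cosθ + a·ω_rod·cosφ = -0.17582 m/s.
|V_P| = √(V_Px² + V_Py²) = 2.3974 m/s.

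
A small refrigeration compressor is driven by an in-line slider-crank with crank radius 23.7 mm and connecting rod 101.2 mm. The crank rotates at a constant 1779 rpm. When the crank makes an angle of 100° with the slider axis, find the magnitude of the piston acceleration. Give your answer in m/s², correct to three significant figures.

ω = 2π·1779/60 = 186.3 rad/s
x(θ) = r cosθ + √(L² − r² sin²θ); with ω constant, a = ω²·d²x/dθ².
d²x/dθ² = −r cosθ − r²(cos2θ)/√u − r⁴ sin²2θ/(4u^{3/2}),  u = L² − r² sin²θ = 0.00969669 m².
Substituting r = 0.0237 m, L = 0.1012 m, θ = 100°: d²x/dθ² = +0.0094659 m.
a = ω²·d²x/dθ² = (186.3)²·(+0.0094659) = +328.53 m/s²;  |a| = 328.53 m/s².

329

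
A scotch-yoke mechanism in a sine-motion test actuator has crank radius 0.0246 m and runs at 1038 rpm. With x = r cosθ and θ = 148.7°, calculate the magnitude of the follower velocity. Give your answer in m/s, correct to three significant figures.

1.39

ω = 108.7 rad/s (from 1038 rpm).
x = r cosθ ⇒ ẋ = −rω sinθ.
|v| = rω|sinθ| = 0.0246·108.7·|sin 148.7°| = 1.3892 m/s.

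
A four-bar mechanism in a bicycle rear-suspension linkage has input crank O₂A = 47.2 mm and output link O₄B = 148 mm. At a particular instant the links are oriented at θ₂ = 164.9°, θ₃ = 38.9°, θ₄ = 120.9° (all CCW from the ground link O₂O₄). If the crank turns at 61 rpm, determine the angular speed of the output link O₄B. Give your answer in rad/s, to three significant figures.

1.66

ω₂ = 6.388 rad/s (from 61 rpm).
Differentiating the loop-closure r₂e^{iθ₂}+r₃e^{iθ₃}=r₁+r₄e^{iθ₄} gives r₂ω₂e^{iθ₂}+r₃ω₃e^{iθ₃}=r₄ω₄e^{iθ₄}.
Eliminating the other unknown: ω₄ = r₂ω₂ sin(θ₂−θ₃) / [r₄ sin(θ₄−θ₃)].
Numerator sine = +0.80902; denominator sine = +0.99027.
Result = 0.0472·6.388·(+0.80902) / (0.148·(+0.99027)) = +1.6643 rad/s; magnitude 1.6643 rad/s.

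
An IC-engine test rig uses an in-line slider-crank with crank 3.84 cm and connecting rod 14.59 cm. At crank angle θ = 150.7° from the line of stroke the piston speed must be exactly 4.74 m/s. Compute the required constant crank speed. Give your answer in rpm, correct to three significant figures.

3130

For an in-line slider-crank, |v_piston| = rω|sinθ|·[1 + r cosθ/√(L² − r² sin²θ)].
With r = 0.0384 m, L = 0.1459 m, θ = 150.7°: the bracketed kinematic factor |dx/dθ| = 0.014443 m.
ω = v/|dx/dθ| = 4.74/0.014443 = 328.19 rad/s.
N = 60ω/(2π) = 3134 rpm.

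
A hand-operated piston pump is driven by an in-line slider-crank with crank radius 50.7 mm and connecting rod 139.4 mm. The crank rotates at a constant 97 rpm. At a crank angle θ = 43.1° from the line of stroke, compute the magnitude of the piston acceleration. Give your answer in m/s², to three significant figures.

ω = 2π·97/60 = 10.16 rad/s
x(θ) = r cosθ + √(L² − r² sin²θ); with ω constant, a = ω²·d²x/dθ².
d²x/dθ² = −r cosθ − r²(cos2θ)/√u − r⁴ sin²2θ/(4u^{3/2}),  u = L² − r² sin²θ = 0.0182323 m².
Substituting r = 0.0507 m, L = 0.1394 m, θ = 43.1°: d²x/dθ² = -0.038949 m.
a = ω²·d²x/dθ² = (10.16)²·(-0.038949) = -4.0188 m/s²;  |a| = 4.0188 m/s².

4.02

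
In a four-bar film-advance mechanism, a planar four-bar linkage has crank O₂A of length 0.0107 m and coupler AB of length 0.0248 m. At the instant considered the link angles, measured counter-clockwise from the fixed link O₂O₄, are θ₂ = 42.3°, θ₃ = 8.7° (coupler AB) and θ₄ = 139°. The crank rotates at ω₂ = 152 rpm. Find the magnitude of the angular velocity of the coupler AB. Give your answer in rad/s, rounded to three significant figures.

8.94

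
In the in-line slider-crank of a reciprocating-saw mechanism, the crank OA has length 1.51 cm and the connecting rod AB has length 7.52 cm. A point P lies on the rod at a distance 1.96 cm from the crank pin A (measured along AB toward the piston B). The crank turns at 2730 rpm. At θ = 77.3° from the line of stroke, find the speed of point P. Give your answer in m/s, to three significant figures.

4.32

ω = 285.9 rad/s.  Crank-pin speed |V_A| = rω = 4.3169 m/s, perpendicular to OA.
Rod angle: sinφ = −(r/L) sinθ ⇒ φ = -11.296°; ω_rod = −rω cosθ/√(L²−r²sin²θ) = -12.87 rad/s.
V_P = V_A + ω_rod × AP, with AP = 0.0196 m along the rod.
Components: V_Px = −rω sinθ − a·ω_rod·sinφ = -4.2607 m/s;  V_Py = rω cosθ + a·ω_rod·cosφ = +0.70169 m/s.
|V_P| = √(V_Px² + V_Py²) = 4.3181 m/s.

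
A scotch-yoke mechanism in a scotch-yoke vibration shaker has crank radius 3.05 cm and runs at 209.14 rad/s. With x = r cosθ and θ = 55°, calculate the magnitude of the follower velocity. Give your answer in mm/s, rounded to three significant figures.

ω = 209.1 rad/s
x = r cosθ ⇒ ẋ = −rω sinθ.
|v| = rω|sinθ| = 0.0305·209.1·|sin 55°| = 5.2252 m/s = 5225.2 mm/s.

5230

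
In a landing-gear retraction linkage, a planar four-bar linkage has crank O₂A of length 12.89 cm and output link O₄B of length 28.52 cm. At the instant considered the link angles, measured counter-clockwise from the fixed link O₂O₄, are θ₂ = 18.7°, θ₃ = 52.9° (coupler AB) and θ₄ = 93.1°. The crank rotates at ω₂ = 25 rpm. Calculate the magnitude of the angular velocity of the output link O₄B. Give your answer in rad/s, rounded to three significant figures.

ω₂ = 2.618 rad/s (from 25 rpm).
Differentiating the loop-closure r₂e^{iθ₂}+r₃e^{iθ₃}=r₁+r₄e^{iθ₄} gives r₂ω₂e^{iθ₂}+r₃ω₃e^{iθ₃}=r₄ω₄e^{iθ₄}.
Eliminating the other unknown: ω₄ = r₂ω₂ sin(θ₂−θ₃) / [r₄ sin(θ₄−θ₃)].
Numerator sine = -0.56208; denominator sine = +0.64546.
Result = 0.1289·2.618·(-0.56208) / (0.2852·(+0.64546)) = -1.0304 rad/s; magnitude 1.0304 rad/s.

1.03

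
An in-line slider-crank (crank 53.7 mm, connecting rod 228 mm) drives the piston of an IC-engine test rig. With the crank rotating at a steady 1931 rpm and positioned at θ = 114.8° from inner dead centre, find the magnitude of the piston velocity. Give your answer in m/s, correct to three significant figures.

ω = 2π·1931/60 = 202.2 rad/s
For an in-line slider-crank, x = r cosθ + √(L² − r² sin²θ), so v = −rω sinθ·[1 + r cosθ/√(L² − r² sin²θ)].
With r = 0.0537 m, L = 0.228 m, θ = 114.8°: √(L² − r² sin²θ) = 0.22273 m.
v = −0.0537·202.2·0.90778·[1 + 0.0537·-0.41945/0.22273] = -8.8606 m/s.
|v| = 8.8606 m/s.

8.86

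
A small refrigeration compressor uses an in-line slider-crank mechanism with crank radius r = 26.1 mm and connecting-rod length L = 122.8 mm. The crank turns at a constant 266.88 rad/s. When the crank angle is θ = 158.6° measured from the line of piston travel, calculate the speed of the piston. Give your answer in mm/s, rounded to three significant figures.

2040

ω = 266.9 rad/s
For an in-line slider-crank, x = r cosθ + √(L² − r² sin²θ), so v = −rω sinθ·[1 + r cosθ/√(L² − r² sin²θ)].
With r = 0.0261 m, L = 0.1228 m, θ = 158.6°: √(L² − r² sin²θ) = 0.12243 m.
v = −0.0261·266.9·0.36488·[1 + 0.0261·-0.93106/0.12243] = -2.0371 m/s.
|v| = 2.0371 m/s = 2037.1 mm/s.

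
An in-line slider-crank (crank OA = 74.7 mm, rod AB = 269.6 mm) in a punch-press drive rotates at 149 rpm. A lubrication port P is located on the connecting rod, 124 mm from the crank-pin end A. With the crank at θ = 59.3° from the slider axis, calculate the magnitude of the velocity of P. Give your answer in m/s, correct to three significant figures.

1.12

ω = 15.6 rad/s.  Crank-pin speed |V_A| = rω = 1.1656 m/s, perpendicular to OA.
Rod angle: sinφ = −(r/L) sinθ ⇒ φ = -13.783°; ω_rod = −rω cosθ/√(L²−r²sin²θ) = -2.2727 rad/s.
V_P = V_A + ω_rod × AP, with AP = 0.124 m along the rod.
Components: V_Px = −rω sinθ − a·ω_rod·sinφ = -1.0694 m/s;  V_Py = rω cosθ + a·ω_rod·cosφ = +0.32137 m/s.
|V_P| = √(V_Px² + V_Py²) = 1.1166 m/s.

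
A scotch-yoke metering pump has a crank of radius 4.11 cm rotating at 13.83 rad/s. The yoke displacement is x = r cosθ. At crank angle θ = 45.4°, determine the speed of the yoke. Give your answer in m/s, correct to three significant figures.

ω = 13.83 rad/s
x = r cosθ ⇒ ẋ = −rω sinθ.
|v| = rω|sinθ| = 0.0411·13.83·|sin 45.4°| = 0.40472 m/s.

0.405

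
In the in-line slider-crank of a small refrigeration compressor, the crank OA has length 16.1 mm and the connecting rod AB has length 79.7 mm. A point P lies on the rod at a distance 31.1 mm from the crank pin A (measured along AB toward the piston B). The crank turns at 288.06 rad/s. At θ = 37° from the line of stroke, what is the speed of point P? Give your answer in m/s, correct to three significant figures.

3.73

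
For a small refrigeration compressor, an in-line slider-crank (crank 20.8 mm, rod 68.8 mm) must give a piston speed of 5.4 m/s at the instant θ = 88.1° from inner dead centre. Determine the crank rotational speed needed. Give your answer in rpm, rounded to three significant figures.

For an in-line slider-crank, |v_piston| = rω|sinθ|·[1 + r cosθ/√(L² − r² sin²θ)].
With r = 0.0208 m, L = 0.0688 m, θ = 88.1°: the bracketed kinematic factor |dx/dθ| = 0.021007 m.
ω = v/|dx/dθ| = 5.4/0.021007 = 257.06 rad/s.
N = 60ω/(2π) = 2454.7 rpm.

2450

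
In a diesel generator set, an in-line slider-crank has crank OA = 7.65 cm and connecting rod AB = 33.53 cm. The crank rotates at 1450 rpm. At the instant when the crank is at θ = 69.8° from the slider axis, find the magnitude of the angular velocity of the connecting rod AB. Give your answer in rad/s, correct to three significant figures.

ω = 151.8 rad/s (converted from 1450 rpm).
The rod makes angle φ with the slider axis where L sinφ = r sinθ; differentiating, L cosφ·φ̇ = r ω cosθ.
L cosφ = √(L² − r² sin²θ) = 0.32752 m.
|ω_rod| = r ω |cosθ| / √(L² − r² sin²θ) = 0.0765·151.8·0.34530/0.32752 = 12.246 rad/s.

12.2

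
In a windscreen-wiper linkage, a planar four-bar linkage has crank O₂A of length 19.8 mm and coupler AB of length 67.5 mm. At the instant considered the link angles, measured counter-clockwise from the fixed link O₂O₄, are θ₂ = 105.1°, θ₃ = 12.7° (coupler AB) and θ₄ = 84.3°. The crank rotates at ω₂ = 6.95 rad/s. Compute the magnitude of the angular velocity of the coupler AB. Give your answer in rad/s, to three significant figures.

ω₂ = 6.95 rad/s
Differentiating the loop-closure r₂e^{iθ₂}+r₃e^{iθ₃}=r₁+r₄e^{iθ₄} gives r₂ω₂e^{iθ₂}+r₃ω₃e^{iθ₃}=r₄ω₄e^{iθ₄}.
Eliminating the other unknown: ω₃ = r₂ω₂ sin(θ₄−θ₂) / [r₃ sin(θ₃−θ₄)].
Numerator sine = -0.35511; denominator sine = -0.94888.
Result = 0.0198·6.95·(-0.35511) / (0.0675·(-0.94888)) = +0.76295 rad/s; magnitude 0.76295 rad/s.

0.763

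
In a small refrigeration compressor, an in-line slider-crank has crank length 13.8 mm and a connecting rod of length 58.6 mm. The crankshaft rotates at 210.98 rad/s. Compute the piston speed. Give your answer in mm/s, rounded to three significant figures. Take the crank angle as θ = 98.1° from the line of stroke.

ω = 211 rad/s
For an in-line slider-crank, x = r cosθ + √(L² − r² sin²θ), so v = −rω sinθ·[1 + r cosθ/√(L² − r² sin²θ)].
With r = 0.0138 m, L = 0.0586 m, θ = 98.1°: √(L² − r² sin²θ) = 0.056985 m.
v = −0.0138·211·0.99002·[1 + 0.0138·-0.14090/0.056985] = -2.7841 m/s.
|v| = 2.7841 m/s = 2784.1 mm/s.

2780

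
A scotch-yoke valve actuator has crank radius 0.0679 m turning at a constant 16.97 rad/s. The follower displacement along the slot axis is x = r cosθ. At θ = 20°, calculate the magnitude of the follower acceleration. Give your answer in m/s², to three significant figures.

18.4

ω = 16.97 rad/s
x = r cosθ ⇒ ẍ = −rω² cosθ (ω constant).
|a| = rω²|cosθ| = 0.0679·(16.97)²·|cos 20°| = 18.375 m/s².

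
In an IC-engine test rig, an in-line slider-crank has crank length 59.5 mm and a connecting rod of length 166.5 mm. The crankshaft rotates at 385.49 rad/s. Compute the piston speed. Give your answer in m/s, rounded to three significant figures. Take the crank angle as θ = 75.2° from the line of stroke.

ω = 385.5 rad/s
For an in-line slider-crank, x = r cosθ + √(L² − r² sin²θ), so v = −rω sinθ·[1 + r cosθ/√(L² − r² sin²θ)].
With r = 0.0595 m, L = 0.1665 m, θ = 75.2°: √(L² − r² sin²θ) = 0.15625 m.
v = −0.0595·385.5·0.96682·[1 + 0.0595·0.25545/0.15625] = -24.333 m/s.
|v| = 24.333 m/s.

24.3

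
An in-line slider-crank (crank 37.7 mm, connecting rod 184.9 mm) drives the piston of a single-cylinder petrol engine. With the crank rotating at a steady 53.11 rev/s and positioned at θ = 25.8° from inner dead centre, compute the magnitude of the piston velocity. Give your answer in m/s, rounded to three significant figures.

6.48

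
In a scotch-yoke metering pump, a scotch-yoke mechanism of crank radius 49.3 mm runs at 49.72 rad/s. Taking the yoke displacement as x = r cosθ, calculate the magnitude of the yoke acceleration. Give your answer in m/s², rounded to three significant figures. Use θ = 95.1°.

ω = 49.72 rad/s
x = r cosθ ⇒ ẍ = −rω² cosθ (ω constant).
|a| = rω²|cosθ| = 0.0493·(49.72)²·|cos 95.1°| = 10.834 m/s².

10.8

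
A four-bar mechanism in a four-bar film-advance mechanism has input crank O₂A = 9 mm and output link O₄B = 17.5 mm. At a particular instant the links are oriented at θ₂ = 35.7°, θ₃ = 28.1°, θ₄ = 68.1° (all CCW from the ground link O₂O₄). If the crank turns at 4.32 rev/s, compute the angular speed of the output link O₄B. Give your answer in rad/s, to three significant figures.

2.87

ω₂ = 27.14 rad/s (from 4.32 rev/s).
Differentiating the loop-closure r₂e^{iθ₂}+r₃e^{iθ₃}=r₁+r₄e^{iθ₄} gives r₂ω₂e^{iθ₂}+r₃ω₃e^{iθ₃}=r₄ω₄e^{iθ₄}.
Eliminating the other unknown: ω₄ = r₂ω₂ sin(θ₂−θ₃) / [r₄ sin(θ₄−θ₃)].
Numerator sine = +0.13226; denominator sine = +0.64279.
Result = 0.009·27.14·(+0.13226) / (0.0175·(+0.64279)) = +2.8722 rad/s; magnitude 2.8722 rad/s.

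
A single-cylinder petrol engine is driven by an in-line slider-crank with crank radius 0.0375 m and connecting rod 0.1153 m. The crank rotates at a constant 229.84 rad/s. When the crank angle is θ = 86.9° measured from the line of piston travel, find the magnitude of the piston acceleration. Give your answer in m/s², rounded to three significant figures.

570

ω = 229.8 rad/s
x(θ) = r cosθ + √(L² − r² sin²θ); with ω constant, a = ω²·d²x/dθ².
d²x/dθ² = −r cosθ − r²(cos2θ)/√u − r⁴ sin²2θ/(4u^{3/2}),  u = L² − r² sin²θ = 0.011892 m².
Substituting r = 0.0375 m, L = 0.1153 m, θ = 86.9°: d²x/dθ² = +0.010788 m.
a = ω²·d²x/dθ² = (229.8)²·(+0.010788) = +569.87 m/s²;  |a| = 569.87 m/s².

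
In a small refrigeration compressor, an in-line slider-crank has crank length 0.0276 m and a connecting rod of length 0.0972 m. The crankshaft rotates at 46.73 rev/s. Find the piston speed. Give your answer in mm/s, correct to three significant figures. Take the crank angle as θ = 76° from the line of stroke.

ω = 2π·46.7 = 293.6 rad/s
For an in-line slider-crank, x = r cosθ + √(L² − r² sin²θ), so v = −rω sinθ·[1 + r cosθ/√(L² − r² sin²θ)].
With r = 0.0276 m, L = 0.0972 m, θ = 76°: √(L² − r² sin²θ) = 0.093438 m.
v = −0.0276·293.6·0.97030·[1 + 0.0276·0.24192/0.093438] = -8.4249 m/s.
|v| = 8.4249 m/s = 8424.9 mm/s.

8420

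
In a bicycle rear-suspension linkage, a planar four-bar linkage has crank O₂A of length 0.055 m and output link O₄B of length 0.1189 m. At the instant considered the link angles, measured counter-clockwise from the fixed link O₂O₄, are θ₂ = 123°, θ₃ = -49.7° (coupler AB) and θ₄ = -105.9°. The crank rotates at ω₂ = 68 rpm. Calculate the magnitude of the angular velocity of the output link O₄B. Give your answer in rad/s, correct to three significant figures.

0.504

ω₂ = 7.121 rad/s (from 68 rpm).
Differentiating the loop-closure r₂e^{iθ₂}+r₃e^{iθ₃}=r₁+r₄e^{iθ₄} gives r₂ω₂e^{iθ₂}+r₃ω₃e^{iθ₃}=r₄ω₄e^{iθ₄}.
Eliminating the other unknown: ω₄ = r₂ω₂ sin(θ₂−θ₃) / [r₄ sin(θ₄−θ₃)].
Numerator sine = +0.12706; denominator sine = -0.83098.
Result = 0.055·7.121·(+0.12706) / (0.1189·(-0.83098)) = -0.50367 rad/s; magnitude 0.50367 rad/s.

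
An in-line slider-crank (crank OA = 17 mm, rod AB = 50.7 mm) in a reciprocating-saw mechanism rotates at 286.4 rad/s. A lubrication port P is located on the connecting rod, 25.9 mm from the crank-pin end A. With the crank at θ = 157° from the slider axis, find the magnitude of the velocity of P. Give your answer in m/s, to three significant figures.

ω = 286.4 rad/s.  Crank-pin speed |V_A| = rω = 4.8688 m/s, perpendicular to OA.
Rod angle: sinφ = −(r/L) sinθ ⇒ φ = -7.528°; ω_rod = −rω cosθ/√(L²−r²sin²θ) = +89.166 rad/s.
V_P = V_A + ω_rod × AP, with AP = 0.0259 m along the rod.
Components: V_Px = −rω sinθ − a·ω_rod·sinφ = -1.5998 m/s;  V_Py = rω cosθ + a·ω_rod·cosφ = -2.1923 m/s.
|V_P| = √(V_Px² + V_Py²) = 2.7139 m/s.

2.71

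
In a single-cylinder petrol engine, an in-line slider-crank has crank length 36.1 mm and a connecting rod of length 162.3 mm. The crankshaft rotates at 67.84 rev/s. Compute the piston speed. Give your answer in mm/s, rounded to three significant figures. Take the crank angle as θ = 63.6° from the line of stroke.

15200

ω = 2π·67.8 = 426.3 rad/s
For an in-line slider-crank, x = r cosθ + √(L² − r² sin²θ), so v = −rω sinθ·[1 + r cosθ/√(L² − r² sin²θ)].
With r = 0.0361 m, L = 0.1623 m, θ = 63.6°: √(L² − r² sin²θ) = 0.15905 m.
v = −0.0361·426.3·0.89571·[1 + 0.0361·0.44464/0.15905] = -15.174 m/s.
|v| = 15.174 m/s = 15174 mm/s.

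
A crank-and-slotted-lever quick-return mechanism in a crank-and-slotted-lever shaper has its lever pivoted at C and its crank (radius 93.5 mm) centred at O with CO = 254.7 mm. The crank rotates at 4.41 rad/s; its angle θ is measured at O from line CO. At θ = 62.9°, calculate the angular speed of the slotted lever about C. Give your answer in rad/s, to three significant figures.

0.906

ω = 4.41 rad/s
Crank pin A relative to C: A = (d + r cosθ, r sinθ); lever angle φ = atan2(r sinθ, d + r cosθ).
Differentiating tanφ: φ̇ = rω(d cosθ + r)/(d² + r² + 2dr cosθ).
d² + r² + 2dr cosθ = |CA|² = 0.0953114 m²;  d cosθ + r = +0.20953 m.
|ω_lever| = |0.0935·4.41·+0.20953| / 0.0953114 = 0.90645 rad/s.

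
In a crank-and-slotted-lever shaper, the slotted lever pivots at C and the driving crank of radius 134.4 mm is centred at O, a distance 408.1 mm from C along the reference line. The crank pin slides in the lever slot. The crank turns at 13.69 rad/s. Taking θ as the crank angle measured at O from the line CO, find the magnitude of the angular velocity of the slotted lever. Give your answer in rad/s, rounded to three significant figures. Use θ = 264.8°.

1.03

ω = 13.69 rad/s
Crank pin A relative to C: A = (d + r cosθ, r sinθ); lever angle φ = atan2(r sinθ, d + r cosθ).
Differentiating tanφ: φ̇ = rω(d cosθ + r)/(d² + r² + 2dr cosθ).
d² + r² + 2dr cosθ = |CA|² = 0.174667 m²;  d cosθ + r = +0.097413 m.
|ω_lever| = |0.1344·13.69·+0.097413| / 0.174667 = 1.0261 rad/s.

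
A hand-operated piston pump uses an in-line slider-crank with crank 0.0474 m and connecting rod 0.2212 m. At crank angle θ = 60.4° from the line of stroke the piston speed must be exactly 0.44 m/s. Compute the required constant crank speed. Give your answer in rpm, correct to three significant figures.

For an in-line slider-crank, |v_piston| = rω|sinθ|·[1 + r cosθ/√(L² − r² sin²θ)].
With r = 0.0474 m, L = 0.2212 m, θ = 60.4°: the bracketed kinematic factor |dx/dθ| = 0.045654 m.
ω = v/|dx/dθ| = 0.44/0.045654 = 9.6377 rad/s.
N = 60ω/(2π) = 92.033 rpm.

92.0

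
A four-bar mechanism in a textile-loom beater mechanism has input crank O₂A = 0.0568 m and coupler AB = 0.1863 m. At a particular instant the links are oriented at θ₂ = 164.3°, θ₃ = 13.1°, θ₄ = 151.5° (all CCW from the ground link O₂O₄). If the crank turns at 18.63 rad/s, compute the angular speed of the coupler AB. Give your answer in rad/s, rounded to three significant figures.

ω₂ = 18.63 rad/s
Differentiating the loop-closure r₂e^{iθ₂}+r₃e^{iθ₃}=r₁+r₄e^{iθ₄} gives r₂ω₂e^{iθ₂}+r₃ω₃e^{iθ₃}=r₄ω₄e^{iθ₄}.
Eliminating the other unknown: ω₃ = r₂ω₂ sin(θ₄−θ₂) / [r₃ sin(θ₃−θ₄)].
Numerator sine = -0.22155; denominator sine = -0.66393.
Result = 0.0568·18.63·(-0.22155) / (0.1863·(-0.66393)) = +1.8954 rad/s; magnitude 1.8954 rad/s.

1.90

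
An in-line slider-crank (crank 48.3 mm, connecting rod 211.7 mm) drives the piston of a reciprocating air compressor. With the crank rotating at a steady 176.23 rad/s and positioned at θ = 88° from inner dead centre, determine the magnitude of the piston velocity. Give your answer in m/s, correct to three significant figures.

ω = 176.2 rad/s
For an in-line slider-crank, x = r cosθ + √(L² − r² sin²θ), so v = −rω sinθ·[1 + r cosθ/√(L² − r² sin²θ)].
With r = 0.0483 m, L = 0.2117 m, θ = 88°: √(L² − r² sin²θ) = 0.20612 m.
v = −0.0483·176.2·0.99939·[1 + 0.0483·0.03490/0.20612] = -8.5763 m/s.
|v| = 8.5763 m/s.

8.58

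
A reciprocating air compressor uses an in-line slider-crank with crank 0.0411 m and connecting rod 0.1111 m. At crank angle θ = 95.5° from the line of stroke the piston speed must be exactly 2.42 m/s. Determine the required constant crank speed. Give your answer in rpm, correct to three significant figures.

For an in-line slider-crank, |v_piston| = rω|sinθ|·[1 + r cosθ/√(L² − r² sin²θ)].
With r = 0.0411 m, L = 0.1111 m, θ = 95.5°: the bracketed kinematic factor |dx/dθ| = 0.039351 m.
ω = v/|dx/dθ| = 2.42/0.039351 = 61.498 rad/s.
N = 60ω/(2π) = 587.27 rpm.

587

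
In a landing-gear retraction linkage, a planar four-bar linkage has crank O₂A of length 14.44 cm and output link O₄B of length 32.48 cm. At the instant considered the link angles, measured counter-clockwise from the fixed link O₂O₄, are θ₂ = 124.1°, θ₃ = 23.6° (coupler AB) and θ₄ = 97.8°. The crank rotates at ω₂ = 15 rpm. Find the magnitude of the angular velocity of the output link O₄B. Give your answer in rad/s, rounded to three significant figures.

ω₂ = 1.571 rad/s (from 15 rpm).
Differentiating the loop-closure r₂e^{iθ₂}+r₃e^{iθ₃}=r₁+r₄e^{iθ₄} gives r₂ω₂e^{iθ₂}+r₃ω₃e^{iθ₃}=r₄ω₄e^{iθ₄}.
Eliminating the other unknown: ω₄ = r₂ω₂ sin(θ₂−θ₃) / [r₄ sin(θ₄−θ₃)].
Numerator sine = +0.98325; denominator sine = +0.96222.
Result = 0.1444·1.571·(+0.98325) / (0.3248·(+0.96222)) = +0.71361 rad/s; magnitude 0.71361 rad/s.

0.714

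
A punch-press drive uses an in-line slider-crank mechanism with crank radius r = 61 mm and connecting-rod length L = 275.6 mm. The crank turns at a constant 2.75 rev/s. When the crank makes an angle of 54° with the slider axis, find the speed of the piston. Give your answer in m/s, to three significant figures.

ω = 2π·2.75 = 17.28 rad/s
For an in-line slider-crank, x = r cosθ + √(L² − r² sin²θ), so v = −rω sinθ·[1 + r cosθ/√(L² − r² sin²θ)].
With r = 0.061 m, L = 0.2756 m, θ = 54°: √(L² − r² sin²θ) = 0.27115 m.
v = −0.061·17.28·0.80902·[1 + 0.061·0.58779/0.27115] = -0.96547 m/s.
|v| = 0.96547 m/s.

0.965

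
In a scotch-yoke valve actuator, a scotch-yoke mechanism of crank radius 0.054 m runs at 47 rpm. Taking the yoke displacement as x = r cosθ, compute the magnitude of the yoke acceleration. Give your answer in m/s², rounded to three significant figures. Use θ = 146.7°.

ω = 4.922 rad/s (from 47 rpm).
x = r cosθ ⇒ ẍ = −rω² cosθ (ω constant).
|a| = rω²|cosθ| = 0.054·(4.922)²·|cos 146.7°| = 1.0933 m/s².

1.09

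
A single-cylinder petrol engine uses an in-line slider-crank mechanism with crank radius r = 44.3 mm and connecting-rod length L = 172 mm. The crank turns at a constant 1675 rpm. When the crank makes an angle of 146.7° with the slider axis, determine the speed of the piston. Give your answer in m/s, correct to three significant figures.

3.34

ω = 2π·1675/60 = 175.4 rad/s
For an in-line slider-crank, x = r cosθ + √(L² − r² sin²θ), so v = −rω sinθ·[1 + r cosθ/√(L² − r² sin²θ)].
With r = 0.0443 m, L = 0.172 m, θ = 146.7°: √(L² − r² sin²θ) = 0.17027 m.
v = −0.0443·175.4·0.54902·[1 + 0.0443·-0.83581/0.17027] = -3.3385 m/s.
|v| = 3.3385 m/s.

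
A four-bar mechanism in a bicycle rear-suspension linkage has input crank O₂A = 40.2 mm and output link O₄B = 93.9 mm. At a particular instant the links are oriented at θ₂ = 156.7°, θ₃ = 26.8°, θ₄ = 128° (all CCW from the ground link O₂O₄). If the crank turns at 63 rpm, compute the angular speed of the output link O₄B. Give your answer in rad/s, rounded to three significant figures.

2.21

ω₂ = 6.597 rad/s (from 63 rpm).
Differentiating the loop-closure r₂e^{iθ₂}+r₃e^{iθ₃}=r₁+r₄e^{iθ₄} gives r₂ω₂e^{iθ₂}+r₃ω₃e^{iθ₃}=r₄ω₄e^{iθ₄}.
Eliminating the other unknown: ω₄ = r₂ω₂ sin(θ₂−θ₃) / [r₄ sin(θ₄−θ₃)].
Numerator sine = +0.76717; denominator sine = +0.98096.
Result = 0.0402·6.597·(+0.76717) / (0.0939·(+0.98096)) = +2.2089 rad/s; magnitude 2.2089 rad/s.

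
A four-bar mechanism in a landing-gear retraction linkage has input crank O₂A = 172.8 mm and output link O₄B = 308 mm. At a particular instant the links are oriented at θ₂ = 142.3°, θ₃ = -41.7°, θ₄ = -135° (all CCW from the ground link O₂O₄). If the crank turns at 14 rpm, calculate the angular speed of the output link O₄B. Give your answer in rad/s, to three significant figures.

0.0575

ω₂ = 1.466 rad/s (from 14 rpm).
Differentiating the loop-closure r₂e^{iθ₂}+r₃e^{iθ₃}=r₁+r₄e^{iθ₄} gives r₂ω₂e^{iθ₂}+r₃ω₃e^{iθ₃}=r₄ω₄e^{iθ₄}.
Eliminating the other unknown: ω₄ = r₂ω₂ sin(θ₂−θ₃) / [r₄ sin(θ₄−θ₃)].
Numerator sine = -0.06976; denominator sine = -0.99834.
Result = 0.1728·1.466·(-0.06976) / (0.308·(-0.99834)) = +0.057472 rad/s; magnitude 0.057472 rad/s.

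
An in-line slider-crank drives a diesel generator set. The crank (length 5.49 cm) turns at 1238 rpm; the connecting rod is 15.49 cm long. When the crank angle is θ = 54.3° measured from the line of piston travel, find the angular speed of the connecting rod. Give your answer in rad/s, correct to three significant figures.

28.0

ω = 129.6 rad/s (converted from 1238 rpm).
The rod makes angle φ with the slider axis where L sinφ = r sinθ; differentiating, L cosφ·φ̇ = r ω cosθ.
L cosφ = √(L² − r² sin²θ) = 0.14835 m.
|ω_rod| = r ω |cosθ| / √(L² − r² sin²θ) = 0.0549·129.6·0.58354/0.14835 = 27.998 rad/s.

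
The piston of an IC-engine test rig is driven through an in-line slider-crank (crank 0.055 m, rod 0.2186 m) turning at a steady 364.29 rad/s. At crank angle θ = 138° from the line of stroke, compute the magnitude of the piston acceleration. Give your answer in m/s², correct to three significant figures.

5200

ω = 364.3 rad/s
x(θ) = r cosθ + √(L² − r² sin²θ); with ω constant, a = ω²·d²x/dθ².
d²x/dθ² = −r cosθ − r²(cos2θ)/√u − r⁴ sin²2θ/(4u^{3/2}),  u = L² − r² sin²θ = 0.0464316 m².
Substituting r = 0.055 m, L = 0.2186 m, θ = 138°: d²x/dθ² = +0.039179 m.
a = ω²·d²x/dθ² = (364.3)²·(+0.039179) = +5199.4 m/s²;  |a| = 5199.4 m/s².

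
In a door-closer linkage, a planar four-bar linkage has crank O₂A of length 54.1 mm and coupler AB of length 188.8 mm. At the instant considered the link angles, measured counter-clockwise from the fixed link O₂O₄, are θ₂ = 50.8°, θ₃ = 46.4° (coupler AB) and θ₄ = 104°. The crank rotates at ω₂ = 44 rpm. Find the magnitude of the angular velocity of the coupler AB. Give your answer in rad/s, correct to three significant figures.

1.25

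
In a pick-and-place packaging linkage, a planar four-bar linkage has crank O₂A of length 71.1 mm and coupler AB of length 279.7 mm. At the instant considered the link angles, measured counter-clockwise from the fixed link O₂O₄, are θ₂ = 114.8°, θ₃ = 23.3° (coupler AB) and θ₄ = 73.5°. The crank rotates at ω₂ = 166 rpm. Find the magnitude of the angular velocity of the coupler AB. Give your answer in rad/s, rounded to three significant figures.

3.80

ω₂ = 17.38 rad/s (from 166 rpm).
Differentiating the loop-closure r₂e^{iθ₂}+r₃e^{iθ₃}=r₁+r₄e^{iθ₄} gives r₂ω₂e^{iθ₂}+r₃ω₃e^{iθ₃}=r₄ω₄e^{iθ₄}.
Eliminating the other unknown: ω₃ = r₂ω₂ sin(θ₄−θ₂) / [r₃ sin(θ₃−θ₄)].
Numerator sine = -0.66000; denominator sine = -0.76828.
Result = 0.0711·17.38·(-0.66000) / (0.2797·(-0.76828)) = +3.7961 rad/s; magnitude 3.7961 rad/s.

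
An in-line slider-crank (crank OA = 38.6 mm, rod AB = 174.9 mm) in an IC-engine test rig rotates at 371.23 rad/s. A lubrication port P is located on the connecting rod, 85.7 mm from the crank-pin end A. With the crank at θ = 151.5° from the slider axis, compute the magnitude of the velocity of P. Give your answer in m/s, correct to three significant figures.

8.92

ω = 371.2 rad/s.  Crank-pin speed |V_A| = rω = 14.329 m/s, perpendicular to OA.
Rod angle: sinφ = −(r/L) sinθ ⇒ φ = -6.045°; ω_rod = −rω cosθ/√(L²−r²sin²θ) = +72.404 rad/s.
V_P = V_A + ω_rod × AP, with AP = 0.0857 m along the rod.
Components: V_Px = −rω sinθ − a·ω_rod·sinφ = -6.184 m/s;  V_Py = rω cosθ + a·ω_rod·cosφ = -6.4225 m/s.
|V_P| = √(V_Px² + V_Py²) = 8.9157 m/s.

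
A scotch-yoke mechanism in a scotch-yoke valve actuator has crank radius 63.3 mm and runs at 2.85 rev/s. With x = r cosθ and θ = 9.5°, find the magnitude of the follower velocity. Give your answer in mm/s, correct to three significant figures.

ω = 17.91 rad/s (from 2.85 rev/s).
x = r cosθ ⇒ ẋ = −rω sinθ.
|v| = rω|sinθ| = 0.0633·17.91·|sin 9.5°| = 0.18708 m/s = 187.08 mm/s.

187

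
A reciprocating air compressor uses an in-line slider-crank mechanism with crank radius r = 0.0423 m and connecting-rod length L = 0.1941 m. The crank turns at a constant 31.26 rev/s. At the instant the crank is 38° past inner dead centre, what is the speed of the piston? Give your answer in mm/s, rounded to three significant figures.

ω = 2π·31.3 = 196.4 rad/s
For an in-line slider-crank, x = r cosθ + √(L² − r² sin²θ), so v = −rω sinθ·[1 + r cosθ/√(L² − r² sin²θ)].
With r = 0.0423 m, L = 0.1941 m, θ = 38°: √(L² − r² sin²θ) = 0.19235 m.
v = −0.0423·196.4·0.61566·[1 + 0.0423·0.78801/0.19235] = -6.0015 m/s.
|v| = 6.0015 m/s = 6001.5 mm/s.

6000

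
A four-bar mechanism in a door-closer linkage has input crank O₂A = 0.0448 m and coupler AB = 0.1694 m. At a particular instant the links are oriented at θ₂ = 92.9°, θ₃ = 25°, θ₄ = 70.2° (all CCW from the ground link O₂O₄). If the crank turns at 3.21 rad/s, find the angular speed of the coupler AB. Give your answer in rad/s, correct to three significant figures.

0.462

ω₂ = 3.21 rad/s
Differentiating the loop-closure r₂e^{iθ₂}+r₃e^{iθ₃}=r₁+r₄e^{iθ₄} gives r₂ω₂e^{iθ₂}+r₃ω₃e^{iθ₃}=r₄ω₄e^{iθ₄}.
Eliminating the other unknown: ω₃ = r₂ω₂ sin(θ₄−θ₂) / [r₃ sin(θ₃−θ₄)].
Numerator sine = -0.38591; denominator sine = -0.70957.
Result = 0.0448·3.21·(-0.38591) / (0.1694·(-0.70957)) = +0.4617 rad/s; magnitude 0.4617 rad/s.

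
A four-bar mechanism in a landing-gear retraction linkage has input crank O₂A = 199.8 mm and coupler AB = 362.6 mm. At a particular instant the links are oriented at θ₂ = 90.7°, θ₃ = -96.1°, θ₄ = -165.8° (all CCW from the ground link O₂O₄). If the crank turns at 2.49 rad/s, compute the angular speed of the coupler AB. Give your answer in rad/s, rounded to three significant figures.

1.42

ω₂ = 2.49 rad/s
Differentiating the loop-closure r₂e^{iθ₂}+r₃e^{iθ₃}=r₁+r₄e^{iθ₄} gives r₂ω₂e^{iθ₂}+r₃ω₃e^{iθ₃}=r₄ω₄e^{iθ₄}.
Eliminating the other unknown: ω₃ = r₂ω₂ sin(θ₄−θ₂) / [r₃ sin(θ₃−θ₄)].
Numerator sine = +0.97237; denominator sine = +0.93789.
Result = 0.1998·2.49·(+0.97237) / (0.3626·(+0.93789)) = +1.4225 rad/s; magnitude 1.4225 rad/s.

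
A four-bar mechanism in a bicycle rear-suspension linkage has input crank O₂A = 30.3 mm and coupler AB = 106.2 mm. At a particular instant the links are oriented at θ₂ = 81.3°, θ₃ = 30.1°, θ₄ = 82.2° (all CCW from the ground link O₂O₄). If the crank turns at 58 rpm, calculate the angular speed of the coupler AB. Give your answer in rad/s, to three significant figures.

ω₂ = 6.074 rad/s (from 58 rpm).
Differentiating the loop-closure r₂e^{iθ₂}+r₃e^{iθ₃}=r₁+r₄e^{iθ₄} gives r₂ω₂e^{iθ₂}+r₃ω₃e^{iθ₃}=r₄ω₄e^{iθ₄}.
Eliminating the other unknown: ω₃ = r₂ω₂ sin(θ₄−θ₂) / [r₃ sin(θ₃−θ₄)].
Numerator sine = +0.01571; denominator sine = -0.78908.
Result = 0.0303·6.074·(+0.01571) / (0.1062·(-0.78908)) = -0.034495 rad/s; magnitude 0.034495 rad/s.

0.0345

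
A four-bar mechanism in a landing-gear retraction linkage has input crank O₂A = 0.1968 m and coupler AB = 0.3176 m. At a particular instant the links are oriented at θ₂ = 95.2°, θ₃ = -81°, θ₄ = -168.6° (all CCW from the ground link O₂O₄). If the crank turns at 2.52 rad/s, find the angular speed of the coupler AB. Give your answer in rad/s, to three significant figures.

1.55

ω₂ = 2.52 rad/s
Differentiating the loop-closure r₂e^{iθ₂}+r₃e^{iθ₃}=r₁+r₄e^{iθ₄} gives r₂ω₂e^{iθ₂}+r₃ω₃e^{iθ₃}=r₄ω₄e^{iθ₄}.
Eliminating the other unknown: ω₃ = r₂ω₂ sin(θ₄−θ₂) / [r₃ sin(θ₃−θ₄)].
Numerator sine = +0.99415; denominator sine = +0.99912.
Result = 0.1968·2.52·(+0.99415) / (0.3176·(+0.99912)) = +1.5537 rad/s; magnitude 1.5537 rad/s.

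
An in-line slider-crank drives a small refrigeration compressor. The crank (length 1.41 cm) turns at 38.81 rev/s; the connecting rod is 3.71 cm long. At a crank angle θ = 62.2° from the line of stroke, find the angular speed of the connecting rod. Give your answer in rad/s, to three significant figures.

ω = 243.9 rad/s (converted from 38.81 rev/s).
The rod makes angle φ with the slider axis where L sinφ = r sinθ; differentiating, L cosφ·φ̇ = r ω cosθ.
L cosφ = √(L² − r² sin²θ) = 0.034941 m.
|ω_rod| = r ω |cosθ| / √(L² − r² sin²θ) = 0.0141·243.9·0.46639/0.034941 = 45.894 rad/s.

45.9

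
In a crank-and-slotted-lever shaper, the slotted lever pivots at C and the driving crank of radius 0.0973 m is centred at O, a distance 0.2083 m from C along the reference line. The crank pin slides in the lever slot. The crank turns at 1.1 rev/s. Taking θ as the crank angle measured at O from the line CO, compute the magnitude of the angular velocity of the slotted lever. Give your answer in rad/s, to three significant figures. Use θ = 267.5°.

1.16

ω = 6.912 rad/s (from 1.1 rev/s).
Crank pin A relative to C: A = (d + r cosθ, r sinθ); lever angle φ = atan2(r sinθ, d + r cosθ).
Differentiating tanφ: φ̇ = rω(d cosθ + r)/(d² + r² + 2dr cosθ).
d² + r² + 2dr cosθ = |CA|² = 0.0510881 m²;  d cosθ + r = +0.088214 m.
|ω_lever| = |0.0973·6.912·+0.088214| / 0.0510881 = 1.1612 rad/s.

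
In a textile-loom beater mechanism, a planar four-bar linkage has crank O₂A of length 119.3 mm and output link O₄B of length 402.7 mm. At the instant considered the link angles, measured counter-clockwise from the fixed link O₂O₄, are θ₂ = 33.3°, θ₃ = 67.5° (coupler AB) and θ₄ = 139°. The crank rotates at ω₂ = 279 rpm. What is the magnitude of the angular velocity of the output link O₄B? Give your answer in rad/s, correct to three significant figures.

5.13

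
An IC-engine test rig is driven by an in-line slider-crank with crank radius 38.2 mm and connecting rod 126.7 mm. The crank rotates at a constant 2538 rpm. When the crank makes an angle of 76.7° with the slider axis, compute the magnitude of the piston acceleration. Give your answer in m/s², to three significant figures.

136

ω = 2π·2538/60 = 265.8 rad/s
x(θ) = r cosθ + √(L² − r² sin²θ); with ω constant, a = ω²·d²x/dθ².
d²x/dθ² = −r cosθ − r²(cos2θ)/√u − r⁴ sin²2θ/(4u^{3/2}),  u = L² − r² sin²θ = 0.0146709 m².
Substituting r = 0.0382 m, L = 0.1267 m, θ = 76.7°: d²x/dθ² = +0.0019244 m.
a = ω²·d²x/dθ² = (265.8)²·(+0.0019244) = +135.94 m/s²;  |a| = 135.94 m/s².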